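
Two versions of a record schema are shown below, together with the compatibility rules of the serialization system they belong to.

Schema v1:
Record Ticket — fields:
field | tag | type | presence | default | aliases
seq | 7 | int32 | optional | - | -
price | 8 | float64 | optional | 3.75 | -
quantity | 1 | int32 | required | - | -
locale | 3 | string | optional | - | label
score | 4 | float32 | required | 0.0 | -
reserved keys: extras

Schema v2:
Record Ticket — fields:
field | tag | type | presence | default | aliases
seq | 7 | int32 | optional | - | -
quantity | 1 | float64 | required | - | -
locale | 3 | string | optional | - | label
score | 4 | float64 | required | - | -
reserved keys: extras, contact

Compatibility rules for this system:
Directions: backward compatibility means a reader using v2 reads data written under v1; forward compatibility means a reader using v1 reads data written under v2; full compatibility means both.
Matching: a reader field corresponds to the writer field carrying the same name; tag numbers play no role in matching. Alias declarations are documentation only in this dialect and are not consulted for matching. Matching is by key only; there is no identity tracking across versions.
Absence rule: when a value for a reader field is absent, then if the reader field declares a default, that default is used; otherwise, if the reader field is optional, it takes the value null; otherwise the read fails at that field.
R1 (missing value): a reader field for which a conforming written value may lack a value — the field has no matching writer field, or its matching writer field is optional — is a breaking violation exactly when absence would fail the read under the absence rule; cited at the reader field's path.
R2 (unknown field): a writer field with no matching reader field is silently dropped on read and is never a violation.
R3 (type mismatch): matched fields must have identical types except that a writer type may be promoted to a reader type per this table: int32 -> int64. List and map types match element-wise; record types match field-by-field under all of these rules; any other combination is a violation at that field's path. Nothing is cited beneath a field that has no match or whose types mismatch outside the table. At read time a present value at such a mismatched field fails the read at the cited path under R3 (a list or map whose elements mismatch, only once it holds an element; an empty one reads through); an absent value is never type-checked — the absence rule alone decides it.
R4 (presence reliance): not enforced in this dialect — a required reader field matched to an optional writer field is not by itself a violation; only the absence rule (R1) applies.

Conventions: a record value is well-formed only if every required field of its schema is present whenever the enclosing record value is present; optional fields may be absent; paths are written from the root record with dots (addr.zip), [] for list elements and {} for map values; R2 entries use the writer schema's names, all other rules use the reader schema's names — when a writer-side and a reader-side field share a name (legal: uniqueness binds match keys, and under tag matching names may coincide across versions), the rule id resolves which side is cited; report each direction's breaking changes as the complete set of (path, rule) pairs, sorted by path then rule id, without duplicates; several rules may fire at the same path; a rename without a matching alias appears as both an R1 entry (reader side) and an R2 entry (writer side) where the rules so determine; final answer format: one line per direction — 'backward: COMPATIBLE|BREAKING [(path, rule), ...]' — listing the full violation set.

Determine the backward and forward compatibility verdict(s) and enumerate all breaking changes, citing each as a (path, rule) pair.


backward: BREAKING [(quantity, R3), (score, R3)]; forward: BREAKING [(quantity, R3), (score, R3)]

the writer's type comes first in each Ticket pair
checking backward for Ticket: reader v2 against writer v1:
  seq: int32 -> int32, writer optional; from seq
  quantity: int32 -> float64, writer required; from quantity
  locale: string -> string, writer optional; from locale
  score: float32 -> float64, writer required; from score
  writer field price has no reader counterpart
  breaking: (quantity, R3)
  breaking: (score, R3)
  => 2 violation(s): backward is BREAKING for Ticket
checking forward for Ticket: reader v1 against writer v2:
  seq: int32 -> int32, writer optional; from seq
  no writer field matches reader price
  quantity: float64 -> int32, writer required; from quantity
  locale: string -> string, writer optional; from locale
  score: float64 -> float32, writer required; from score
  breaking: (quantity, R3)
  breaking: (score, R3)
  => 2 violation(s): forward is BREAKING for Ticket


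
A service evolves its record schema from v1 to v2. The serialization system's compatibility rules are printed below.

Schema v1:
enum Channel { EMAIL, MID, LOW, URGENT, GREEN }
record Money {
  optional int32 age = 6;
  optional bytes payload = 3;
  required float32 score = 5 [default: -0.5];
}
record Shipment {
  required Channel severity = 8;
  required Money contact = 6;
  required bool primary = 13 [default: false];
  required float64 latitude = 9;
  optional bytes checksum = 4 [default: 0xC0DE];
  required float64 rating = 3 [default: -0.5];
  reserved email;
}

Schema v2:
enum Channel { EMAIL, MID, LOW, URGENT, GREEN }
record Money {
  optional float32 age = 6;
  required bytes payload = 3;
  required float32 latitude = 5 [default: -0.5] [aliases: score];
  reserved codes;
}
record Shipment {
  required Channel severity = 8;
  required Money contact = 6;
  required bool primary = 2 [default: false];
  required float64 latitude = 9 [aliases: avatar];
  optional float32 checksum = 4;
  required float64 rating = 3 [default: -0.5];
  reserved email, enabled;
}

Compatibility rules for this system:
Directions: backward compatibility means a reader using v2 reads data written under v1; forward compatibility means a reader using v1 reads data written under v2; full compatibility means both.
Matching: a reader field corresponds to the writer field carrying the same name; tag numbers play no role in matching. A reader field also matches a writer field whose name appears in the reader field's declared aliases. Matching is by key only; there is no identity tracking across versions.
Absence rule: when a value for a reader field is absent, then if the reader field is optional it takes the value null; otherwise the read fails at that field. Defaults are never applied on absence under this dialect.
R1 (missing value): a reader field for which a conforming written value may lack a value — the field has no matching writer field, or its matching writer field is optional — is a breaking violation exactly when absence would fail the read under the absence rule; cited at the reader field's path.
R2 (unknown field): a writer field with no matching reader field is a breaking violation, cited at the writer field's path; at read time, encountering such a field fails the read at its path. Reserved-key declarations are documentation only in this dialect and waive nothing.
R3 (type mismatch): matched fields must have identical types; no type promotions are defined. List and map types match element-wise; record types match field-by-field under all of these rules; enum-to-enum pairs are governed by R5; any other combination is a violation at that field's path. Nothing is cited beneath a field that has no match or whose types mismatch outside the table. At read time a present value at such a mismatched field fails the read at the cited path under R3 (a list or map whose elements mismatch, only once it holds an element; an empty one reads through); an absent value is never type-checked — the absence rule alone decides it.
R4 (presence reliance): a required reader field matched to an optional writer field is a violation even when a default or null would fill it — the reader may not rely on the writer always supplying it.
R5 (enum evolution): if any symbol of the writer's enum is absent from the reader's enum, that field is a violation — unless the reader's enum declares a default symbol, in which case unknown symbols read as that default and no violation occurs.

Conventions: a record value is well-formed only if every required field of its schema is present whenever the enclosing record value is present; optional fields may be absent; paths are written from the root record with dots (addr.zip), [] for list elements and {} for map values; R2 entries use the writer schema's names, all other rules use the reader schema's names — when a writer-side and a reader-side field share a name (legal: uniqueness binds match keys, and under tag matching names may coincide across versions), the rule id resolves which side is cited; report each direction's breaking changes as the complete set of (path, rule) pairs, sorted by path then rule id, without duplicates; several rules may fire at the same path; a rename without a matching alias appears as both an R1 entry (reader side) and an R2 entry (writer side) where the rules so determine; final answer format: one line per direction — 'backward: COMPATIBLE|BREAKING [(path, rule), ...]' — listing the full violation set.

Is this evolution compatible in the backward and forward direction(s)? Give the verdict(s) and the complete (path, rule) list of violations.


backward: BREAKING [(checksum, R3), (contact.age, R3), (contact.payload, R1), (contact.payload, R4)]; forward: BREAKING [(checksum, R3), (contact.age, R3), (contact.latitude, R2), (contact.score, R1)]

each type pair in Shipment: writer, then reader
backward pass over Shipment, reader schema v2, writer schema v1:
  severity: paired with writer severity (Channel -> Channel; writer required)
  contact: paired with writer contact (Money -> Money; writer required)
  primary: paired with writer primary (bool -> bool; writer required)
  latitude: paired with writer latitude (float64 -> float64; writer required)
  checksum: paired with writer checksum (bytes -> float32; writer optional)
  rating: paired with writer rating (float64 -> float64; writer required)
  contact.age: paired with writer contact.age (int32 -> float32; writer optional)
  contact.payload: paired with writer contact.payload (bytes -> bytes; writer optional)
  contact.latitude: paired with writer contact.score (float32 -> float32; writer required)
  R3 fires at checksum
  R3 fires at contact.age
  R1 fires at contact.payload
  R4 fires at contact.payload
  => backward verdict for Shipment: BREAKING, 4 violation(s)
forward pass over Shipment, reader schema v1, writer schema v2:
  severity: paired with writer severity (Channel -> Channel; writer required)
  contact: paired with writer contact (Money -> Money; writer required)
  primary: paired with writer primary (bool -> bool; writer required)
  latitude: paired with writer latitude (float64 -> float64; writer required)
  checksum: paired with writer checksum (float32 -> bytes; writer optional)
  rating: paired with writer rating (float64 -> float64; writer required)
  contact.age: paired with writer contact.age (float32 -> int32; writer optional)
  contact.payload: paired with writer contact.payload (bytes -> bytes; writer required)
  contact.score: no writer-side match
  writer field contact.latitude has no reader counterpart
  R3 fires at checksum
  R3 fires at contact.age
  R2 fires at contact.latitude
  R1 fires at contact.score
  => forward verdict for Shipment: BREAKING, 4 violation(s)


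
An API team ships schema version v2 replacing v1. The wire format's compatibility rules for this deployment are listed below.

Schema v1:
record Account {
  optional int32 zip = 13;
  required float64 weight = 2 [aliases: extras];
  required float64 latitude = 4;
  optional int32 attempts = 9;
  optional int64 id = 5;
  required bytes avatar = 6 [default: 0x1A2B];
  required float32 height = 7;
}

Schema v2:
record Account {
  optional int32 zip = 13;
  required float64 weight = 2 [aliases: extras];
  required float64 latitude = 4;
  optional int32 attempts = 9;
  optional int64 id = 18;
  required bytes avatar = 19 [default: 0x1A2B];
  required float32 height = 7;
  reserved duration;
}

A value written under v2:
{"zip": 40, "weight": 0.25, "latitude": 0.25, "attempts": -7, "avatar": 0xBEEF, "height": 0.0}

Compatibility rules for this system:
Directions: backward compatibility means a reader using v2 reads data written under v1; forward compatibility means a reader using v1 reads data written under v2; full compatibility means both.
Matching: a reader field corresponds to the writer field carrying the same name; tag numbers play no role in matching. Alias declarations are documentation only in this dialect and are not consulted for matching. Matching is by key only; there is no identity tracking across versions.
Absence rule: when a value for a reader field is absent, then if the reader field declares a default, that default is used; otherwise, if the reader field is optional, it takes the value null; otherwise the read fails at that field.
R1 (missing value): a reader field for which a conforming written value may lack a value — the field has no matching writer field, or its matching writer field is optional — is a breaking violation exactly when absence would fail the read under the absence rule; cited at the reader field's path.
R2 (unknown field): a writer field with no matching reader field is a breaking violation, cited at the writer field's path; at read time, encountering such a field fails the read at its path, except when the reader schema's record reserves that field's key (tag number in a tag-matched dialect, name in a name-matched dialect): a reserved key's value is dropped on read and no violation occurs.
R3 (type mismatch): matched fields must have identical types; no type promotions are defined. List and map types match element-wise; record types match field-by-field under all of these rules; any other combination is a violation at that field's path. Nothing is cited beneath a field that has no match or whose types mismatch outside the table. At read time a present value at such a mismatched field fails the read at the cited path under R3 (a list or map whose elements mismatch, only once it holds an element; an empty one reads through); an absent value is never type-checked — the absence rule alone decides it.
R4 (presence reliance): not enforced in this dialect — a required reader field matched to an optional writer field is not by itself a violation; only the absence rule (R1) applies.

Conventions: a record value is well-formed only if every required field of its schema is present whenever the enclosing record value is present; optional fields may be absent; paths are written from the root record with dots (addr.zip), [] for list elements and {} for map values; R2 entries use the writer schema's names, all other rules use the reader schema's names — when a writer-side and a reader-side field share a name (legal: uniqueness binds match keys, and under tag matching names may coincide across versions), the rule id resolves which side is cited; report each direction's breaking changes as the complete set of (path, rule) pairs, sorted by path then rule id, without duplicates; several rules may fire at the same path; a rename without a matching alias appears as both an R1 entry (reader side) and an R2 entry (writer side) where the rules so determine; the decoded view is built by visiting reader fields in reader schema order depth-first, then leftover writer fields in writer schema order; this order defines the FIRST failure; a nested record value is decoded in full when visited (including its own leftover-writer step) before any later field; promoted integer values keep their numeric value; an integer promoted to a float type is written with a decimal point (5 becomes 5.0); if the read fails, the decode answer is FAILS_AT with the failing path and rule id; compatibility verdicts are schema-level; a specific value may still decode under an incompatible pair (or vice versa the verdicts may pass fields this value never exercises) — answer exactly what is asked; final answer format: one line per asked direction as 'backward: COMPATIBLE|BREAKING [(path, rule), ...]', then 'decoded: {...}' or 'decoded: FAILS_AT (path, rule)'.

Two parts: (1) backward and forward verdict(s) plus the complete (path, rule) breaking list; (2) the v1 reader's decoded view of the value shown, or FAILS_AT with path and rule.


arrows below run writer -> reader for Account
backward on Account — v2 reading data written by v1:
  zip <- zip (int32 -> int32, writer optional)
  weight <- weight (float64 -> float64, writer required)
  latitude <- latitude (float64 -> float64, writer required)
  attempts <- attempts (int32 -> int32, writer optional)
  id <- id (int64 -> int64, writer optional)
  avatar <- avatar (bytes -> bytes, writer required)
  height <- height (float32 -> float32, writer required)
  => backward: COMPATIBLE
forward on Account — v1 reading data written by v2:
  zip <- zip (int32 -> int32, writer optional)
  weight <- weight (float64 -> float64, writer required)
  latitude <- latitude (float64 -> float64, writer required)
  attempts <- attempts (int32 -> int32, writer optional)
  id <- id (int64 -> int64, writer optional)
  avatar <- avatar (bytes -> bytes, writer required)
  height <- height (float32 -> float32, writer required)
  => forward: COMPATIBLE
migrating the Account value to v1:
  zip := 40
  weight := 0.25
  latitude := 0.25
  attempts := -7
  id := null (absent, optional -> null)
  avatar := 0xBEEF
  height := 0.0
  => decoded: {"zip": 40, "weight": 0.25, "latitude": 0.25, "attempts": -7, "id": null, "avatar": 0xBEEF, "height": 0.0}

backward: COMPATIBLE []; forward: COMPATIBLE []; decoded: {"zip": 40, "weight": 0.25, "latitude": 0.25, "attempts": -7, "id": null, "avatar": 0xBEEF, "height": 0.0}


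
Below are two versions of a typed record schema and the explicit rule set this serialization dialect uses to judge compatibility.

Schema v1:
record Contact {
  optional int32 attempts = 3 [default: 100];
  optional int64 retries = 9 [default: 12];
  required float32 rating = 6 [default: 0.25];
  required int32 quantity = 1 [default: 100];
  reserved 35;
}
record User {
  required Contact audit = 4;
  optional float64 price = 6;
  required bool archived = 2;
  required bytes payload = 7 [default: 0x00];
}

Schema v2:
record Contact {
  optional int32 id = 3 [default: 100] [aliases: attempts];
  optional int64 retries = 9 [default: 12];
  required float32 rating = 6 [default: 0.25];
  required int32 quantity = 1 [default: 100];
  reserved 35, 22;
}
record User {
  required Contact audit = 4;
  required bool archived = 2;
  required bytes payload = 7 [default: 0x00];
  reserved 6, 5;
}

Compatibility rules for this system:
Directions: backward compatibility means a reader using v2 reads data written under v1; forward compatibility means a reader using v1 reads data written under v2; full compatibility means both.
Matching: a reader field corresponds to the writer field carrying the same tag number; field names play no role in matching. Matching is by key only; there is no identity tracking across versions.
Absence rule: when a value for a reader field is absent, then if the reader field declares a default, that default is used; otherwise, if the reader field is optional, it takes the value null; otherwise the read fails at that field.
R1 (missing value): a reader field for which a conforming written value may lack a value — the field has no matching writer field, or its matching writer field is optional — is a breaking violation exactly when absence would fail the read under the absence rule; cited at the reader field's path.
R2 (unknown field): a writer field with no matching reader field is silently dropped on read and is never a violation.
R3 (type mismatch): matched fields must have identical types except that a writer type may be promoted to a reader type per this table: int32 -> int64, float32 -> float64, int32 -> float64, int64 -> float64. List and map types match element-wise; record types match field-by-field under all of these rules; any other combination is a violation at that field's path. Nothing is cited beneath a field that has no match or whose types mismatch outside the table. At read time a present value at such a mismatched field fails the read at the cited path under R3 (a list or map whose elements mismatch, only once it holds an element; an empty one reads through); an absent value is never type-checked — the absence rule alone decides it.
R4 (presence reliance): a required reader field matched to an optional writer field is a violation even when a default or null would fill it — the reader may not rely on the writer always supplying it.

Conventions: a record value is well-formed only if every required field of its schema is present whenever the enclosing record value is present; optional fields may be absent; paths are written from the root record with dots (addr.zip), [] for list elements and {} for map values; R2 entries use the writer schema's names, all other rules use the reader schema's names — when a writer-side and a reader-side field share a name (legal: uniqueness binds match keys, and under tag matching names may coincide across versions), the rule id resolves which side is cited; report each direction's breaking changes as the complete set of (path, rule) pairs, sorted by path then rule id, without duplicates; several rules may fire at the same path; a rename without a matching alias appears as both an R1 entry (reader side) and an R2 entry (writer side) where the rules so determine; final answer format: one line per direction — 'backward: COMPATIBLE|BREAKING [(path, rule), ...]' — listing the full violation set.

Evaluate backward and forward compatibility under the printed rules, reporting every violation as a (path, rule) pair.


the writer's type comes first in each User pair
backward pass over User, reader schema v2, writer schema v1:
  audit <- audit (Contact -> Contact, writer required)
  archived <- archived (bool -> bool, writer required)
  payload <- payload (bytes -> bytes, writer required)
  writer field price has no reader counterpart
  audit.id <- audit.attempts (int32 -> int32, writer optional)
  audit.retries <- audit.retries (int64 -> int64, writer optional)
  audit.rating <- audit.rating (float32 -> float32, writer required)
  audit.quantity <- audit.quantity (int32 -> int32, writer required)
  nothing fires on User: backward is COMPATIBLE
forward pass over User, reader schema v1, writer schema v2:
  audit <- audit (Contact -> Contact, writer required)
  no writer field matches reader price
  archived <- archived (bool -> bool, writer required)
  payload <- payload (bytes -> bytes, writer required)
  audit.attempts <- audit.id (int32 -> int32, writer optional)
  audit.retries <- audit.retries (int64 -> int64, writer optional)
  audit.rating <- audit.rating (float32 -> float32, writer required)
  audit.quantity <- audit.quantity (int32 -> int32, writer required)
  nothing fires on User: forward is COMPATIBLE

backward: COMPATIBLE []; forward: COMPATIBLE []


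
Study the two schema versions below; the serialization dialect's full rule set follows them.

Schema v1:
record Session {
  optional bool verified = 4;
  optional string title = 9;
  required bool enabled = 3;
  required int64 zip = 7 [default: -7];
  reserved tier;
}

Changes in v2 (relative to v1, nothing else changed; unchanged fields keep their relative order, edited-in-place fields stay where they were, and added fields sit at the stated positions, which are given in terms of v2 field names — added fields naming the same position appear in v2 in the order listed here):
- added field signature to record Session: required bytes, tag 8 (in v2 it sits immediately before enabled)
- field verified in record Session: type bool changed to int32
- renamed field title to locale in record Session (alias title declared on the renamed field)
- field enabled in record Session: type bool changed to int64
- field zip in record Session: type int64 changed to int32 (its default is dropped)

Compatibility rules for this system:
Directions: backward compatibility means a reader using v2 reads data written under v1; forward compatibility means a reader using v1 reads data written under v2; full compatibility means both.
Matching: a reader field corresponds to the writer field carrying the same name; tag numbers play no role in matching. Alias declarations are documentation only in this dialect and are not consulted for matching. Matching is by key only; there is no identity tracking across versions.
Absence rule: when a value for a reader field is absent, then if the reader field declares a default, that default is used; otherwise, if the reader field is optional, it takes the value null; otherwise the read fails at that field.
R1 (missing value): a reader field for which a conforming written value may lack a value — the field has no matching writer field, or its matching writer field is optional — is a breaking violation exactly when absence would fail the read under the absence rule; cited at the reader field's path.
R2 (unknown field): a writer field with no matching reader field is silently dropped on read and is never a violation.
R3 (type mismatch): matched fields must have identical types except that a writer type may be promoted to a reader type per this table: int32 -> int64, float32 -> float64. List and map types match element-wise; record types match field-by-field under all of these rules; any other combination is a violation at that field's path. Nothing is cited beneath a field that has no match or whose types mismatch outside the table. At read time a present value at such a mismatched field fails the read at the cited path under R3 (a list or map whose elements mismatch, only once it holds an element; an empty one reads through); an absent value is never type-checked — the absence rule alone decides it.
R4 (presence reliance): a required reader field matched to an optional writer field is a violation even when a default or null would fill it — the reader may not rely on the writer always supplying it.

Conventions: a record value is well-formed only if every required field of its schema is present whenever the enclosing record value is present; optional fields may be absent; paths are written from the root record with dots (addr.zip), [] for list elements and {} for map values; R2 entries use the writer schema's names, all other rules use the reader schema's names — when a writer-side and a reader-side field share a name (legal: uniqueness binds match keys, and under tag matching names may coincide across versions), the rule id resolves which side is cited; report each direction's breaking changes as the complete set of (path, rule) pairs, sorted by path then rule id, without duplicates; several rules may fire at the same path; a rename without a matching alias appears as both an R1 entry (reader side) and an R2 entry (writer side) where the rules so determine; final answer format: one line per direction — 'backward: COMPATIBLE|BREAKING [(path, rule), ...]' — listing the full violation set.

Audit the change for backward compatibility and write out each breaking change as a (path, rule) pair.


the writer's type comes first in each Session pair
backward analysis of Session with v2 as reader and v1 as writer:
  writer optional, bool -> int32: reader verified maps from writer verified
  locale: no writer-side match
  signature: no writer-side match
  writer required, bool -> int64: reader enabled maps from writer enabled
  writer required, int64 -> int32: reader zip maps from writer zip
  writer title: unknown to reader
  rule R3 violated at enabled
  rule R1 violated at signature
  rule R3 violated at verified
  rule R3 violated at zip
  => backward: BREAKING (4)
checking off the Session differences that do not matter here:
  renamed field title to locale in record Session (alias title declared on the renamed field) -> fires no rule on Session, leaving the asked answer as it is

backward: BREAKING [(enabled, R3), (signature, R1), (verified, R3), (zip, R3)]


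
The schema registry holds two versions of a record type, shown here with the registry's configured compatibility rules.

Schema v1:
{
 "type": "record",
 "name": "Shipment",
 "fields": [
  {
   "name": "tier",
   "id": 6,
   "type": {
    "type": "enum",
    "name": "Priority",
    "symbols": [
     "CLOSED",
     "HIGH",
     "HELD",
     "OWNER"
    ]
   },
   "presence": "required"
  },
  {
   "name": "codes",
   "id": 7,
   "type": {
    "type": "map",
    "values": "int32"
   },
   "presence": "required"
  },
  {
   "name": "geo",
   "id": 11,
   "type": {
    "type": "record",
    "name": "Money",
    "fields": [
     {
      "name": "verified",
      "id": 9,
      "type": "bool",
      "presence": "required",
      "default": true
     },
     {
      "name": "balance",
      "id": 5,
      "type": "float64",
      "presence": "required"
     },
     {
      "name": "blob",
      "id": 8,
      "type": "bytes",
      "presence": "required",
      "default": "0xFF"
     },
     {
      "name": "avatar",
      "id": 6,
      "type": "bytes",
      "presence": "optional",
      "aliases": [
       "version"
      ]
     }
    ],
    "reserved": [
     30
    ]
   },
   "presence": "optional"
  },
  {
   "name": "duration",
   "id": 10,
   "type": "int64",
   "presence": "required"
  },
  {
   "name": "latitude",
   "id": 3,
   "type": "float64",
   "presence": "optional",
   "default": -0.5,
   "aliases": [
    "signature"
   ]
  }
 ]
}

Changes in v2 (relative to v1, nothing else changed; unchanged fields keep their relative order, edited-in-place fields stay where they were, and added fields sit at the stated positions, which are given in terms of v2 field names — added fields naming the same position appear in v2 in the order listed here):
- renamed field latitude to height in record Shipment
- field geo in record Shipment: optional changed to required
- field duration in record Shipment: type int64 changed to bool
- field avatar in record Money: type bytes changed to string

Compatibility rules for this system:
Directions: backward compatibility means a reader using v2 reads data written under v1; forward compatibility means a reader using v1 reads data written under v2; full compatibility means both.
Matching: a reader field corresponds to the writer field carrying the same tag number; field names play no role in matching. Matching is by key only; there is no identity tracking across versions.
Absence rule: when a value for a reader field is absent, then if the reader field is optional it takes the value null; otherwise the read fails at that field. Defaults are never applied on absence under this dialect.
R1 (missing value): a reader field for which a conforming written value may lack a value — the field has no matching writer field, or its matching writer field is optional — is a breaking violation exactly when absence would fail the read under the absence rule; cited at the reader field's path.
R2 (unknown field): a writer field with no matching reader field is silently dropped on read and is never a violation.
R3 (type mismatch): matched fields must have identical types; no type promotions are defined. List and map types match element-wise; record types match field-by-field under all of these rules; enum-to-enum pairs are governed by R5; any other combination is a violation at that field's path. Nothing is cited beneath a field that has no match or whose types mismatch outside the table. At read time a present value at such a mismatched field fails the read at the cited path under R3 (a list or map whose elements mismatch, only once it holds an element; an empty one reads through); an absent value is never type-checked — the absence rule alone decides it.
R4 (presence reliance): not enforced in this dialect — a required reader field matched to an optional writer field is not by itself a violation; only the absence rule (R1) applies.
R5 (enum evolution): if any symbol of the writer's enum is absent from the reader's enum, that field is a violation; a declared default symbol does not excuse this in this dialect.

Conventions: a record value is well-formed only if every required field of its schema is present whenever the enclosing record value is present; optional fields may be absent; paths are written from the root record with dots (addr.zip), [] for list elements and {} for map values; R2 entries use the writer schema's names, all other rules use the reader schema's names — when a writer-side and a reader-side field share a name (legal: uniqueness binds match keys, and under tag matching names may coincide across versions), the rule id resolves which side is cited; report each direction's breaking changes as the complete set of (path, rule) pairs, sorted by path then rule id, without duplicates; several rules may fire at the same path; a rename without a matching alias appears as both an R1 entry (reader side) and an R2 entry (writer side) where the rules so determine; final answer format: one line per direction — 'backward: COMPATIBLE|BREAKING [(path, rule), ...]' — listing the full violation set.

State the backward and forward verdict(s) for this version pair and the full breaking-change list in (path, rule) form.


each type pair in Shipment: writer, then reader
backward for Shipment (reader v2, writer v1):
  tier: paired with writer tier (Priority -> Priority; writer required)
  codes: paired with writer codes (map<string, int32> -> map<string, int32>; writer required)
  geo: paired with writer geo (Money -> Money; writer optional)
  duration: paired with writer duration (int64 -> bool; writer required)
  height: paired with writer latitude (float64 -> float64; writer optional)
  geo.verified: paired with writer geo.verified (bool -> bool; writer required)
  geo.balance: paired with writer geo.balance (float64 -> float64; writer required)
  geo.blob: paired with writer geo.blob (bytes -> bytes; writer required)
  geo.avatar: paired with writer geo.avatar (bytes -> string; writer optional)
  violation R3 at duration
  violation R1 at geo
  violation R3 at geo.avatar
  backward on Shipment therefore BREAKING (3)
forward for Shipment (reader v1, writer v2):
  tier: paired with writer tier (Priority -> Priority; writer required)
  codes: paired with writer codes (map<string, int32> -> map<string, int32>; writer required)
  geo: paired with writer geo (Money -> Money; writer required)
  duration: paired with writer duration (bool -> int64; writer required)
  latitude: paired with writer height (float64 -> float64; writer optional)
  geo.verified: paired with writer geo.verified (bool -> bool; writer required)
  geo.balance: paired with writer geo.balance (float64 -> float64; writer required)
  geo.blob: paired with writer geo.blob (bytes -> bytes; writer required)
  geo.avatar: paired with writer geo.avatar (string -> bytes; writer optional)
  violation R3 at duration
  violation R3 at geo.avatar
  forward on Shipment therefore BREAKING (2)

backward: BREAKING [(duration, R3), (geo, R1), (geo.avatar, R3)]; forward: BREAKING [(duration, R3), (geo.avatar, R3)]


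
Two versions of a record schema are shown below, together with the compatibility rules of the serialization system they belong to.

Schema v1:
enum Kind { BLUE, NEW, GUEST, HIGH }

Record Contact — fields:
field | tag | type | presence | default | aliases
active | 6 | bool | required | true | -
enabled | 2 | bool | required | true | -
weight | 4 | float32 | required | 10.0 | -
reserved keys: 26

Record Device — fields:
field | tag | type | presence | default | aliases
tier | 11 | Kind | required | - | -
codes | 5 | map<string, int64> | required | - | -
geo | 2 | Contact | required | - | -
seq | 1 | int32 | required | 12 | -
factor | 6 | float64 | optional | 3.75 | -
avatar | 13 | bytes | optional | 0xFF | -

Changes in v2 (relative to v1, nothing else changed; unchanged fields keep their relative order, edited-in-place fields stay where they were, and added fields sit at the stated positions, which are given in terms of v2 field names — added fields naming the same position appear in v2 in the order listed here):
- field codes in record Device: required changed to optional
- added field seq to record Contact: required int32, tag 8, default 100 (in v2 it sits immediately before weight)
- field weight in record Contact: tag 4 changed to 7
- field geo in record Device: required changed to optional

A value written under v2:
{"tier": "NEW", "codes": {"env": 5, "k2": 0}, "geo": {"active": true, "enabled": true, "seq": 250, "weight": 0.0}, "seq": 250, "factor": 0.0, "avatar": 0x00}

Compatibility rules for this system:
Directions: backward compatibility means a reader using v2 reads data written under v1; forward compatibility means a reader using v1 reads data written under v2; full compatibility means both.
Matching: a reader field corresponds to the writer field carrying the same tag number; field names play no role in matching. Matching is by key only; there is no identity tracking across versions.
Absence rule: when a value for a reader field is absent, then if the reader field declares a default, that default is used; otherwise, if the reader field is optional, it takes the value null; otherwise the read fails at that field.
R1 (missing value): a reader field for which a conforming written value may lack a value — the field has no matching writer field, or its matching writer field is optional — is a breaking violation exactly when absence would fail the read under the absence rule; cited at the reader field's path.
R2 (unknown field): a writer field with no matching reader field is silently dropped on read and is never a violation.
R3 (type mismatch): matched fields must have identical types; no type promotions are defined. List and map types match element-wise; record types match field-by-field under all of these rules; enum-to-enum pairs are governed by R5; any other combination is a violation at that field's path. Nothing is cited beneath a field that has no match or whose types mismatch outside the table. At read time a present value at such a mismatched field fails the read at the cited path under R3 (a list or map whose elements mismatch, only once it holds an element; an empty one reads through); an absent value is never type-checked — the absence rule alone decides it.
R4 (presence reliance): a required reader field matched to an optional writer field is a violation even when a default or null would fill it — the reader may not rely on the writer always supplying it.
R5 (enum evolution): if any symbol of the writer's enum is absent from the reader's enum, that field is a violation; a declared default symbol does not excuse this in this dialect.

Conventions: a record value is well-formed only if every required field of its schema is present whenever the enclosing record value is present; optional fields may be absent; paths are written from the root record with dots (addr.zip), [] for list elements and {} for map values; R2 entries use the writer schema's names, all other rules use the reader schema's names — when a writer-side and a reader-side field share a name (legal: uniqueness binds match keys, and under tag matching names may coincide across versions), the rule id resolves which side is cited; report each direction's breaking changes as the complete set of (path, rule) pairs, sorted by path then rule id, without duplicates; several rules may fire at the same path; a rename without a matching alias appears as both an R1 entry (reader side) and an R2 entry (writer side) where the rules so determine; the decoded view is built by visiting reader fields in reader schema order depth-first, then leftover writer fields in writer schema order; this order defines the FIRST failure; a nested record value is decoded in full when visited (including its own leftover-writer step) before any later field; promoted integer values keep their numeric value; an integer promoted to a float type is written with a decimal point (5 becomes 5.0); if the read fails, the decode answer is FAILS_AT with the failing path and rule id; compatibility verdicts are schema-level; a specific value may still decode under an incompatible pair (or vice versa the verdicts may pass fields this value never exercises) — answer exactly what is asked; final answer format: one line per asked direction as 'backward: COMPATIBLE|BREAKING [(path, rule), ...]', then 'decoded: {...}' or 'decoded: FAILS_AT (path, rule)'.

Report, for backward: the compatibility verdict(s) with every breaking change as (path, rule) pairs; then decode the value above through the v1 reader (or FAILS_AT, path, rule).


backward: COMPATIBLE []; decoded: {"tier": "NEW", "codes": {"env": 5, "k2": 0}, "geo": {"active": true, "enabled": true, "weight": 10.0}, "seq": 250, "factor": 0.0, "avatar": 0x00}

in Device below, arrows point writer -> reader
checking backward for Device: reader v2 against writer v1:
  tier <- tier (Kind -> Kind, writer required)
  codes <- codes (map<string, int64> -> map<string, int64>, writer required)
  geo <- geo (Contact -> Contact, writer required)
  seq <- seq (int32 -> int32, writer required)
  factor <- factor (float64 -> float64, writer optional)
  avatar <- avatar (bytes -> bytes, writer optional)
  geo.active <- geo.active (bool -> bool, writer required)
  geo.enabled <- geo.enabled (bool -> bool, writer required)
  geo.seq has no writer counterpart
  geo.weight has no writer counterpart
  writer geo.weight: unknown to reader
  => backward: COMPATIBLE
decoding the Device value with the v1 reader:
  tier := "NEW"
  codes := {"env": 5, "k2": 0}
  geo.active := true
  geo.enabled := true
  geo.weight := 10.0 (no value, default fills)
  writer geo.seq: unmatched, discarded
  writer geo.weight: unmatched, discarded
  seq := 250
  factor := 0.0
  avatar := 0x00
  => decoded: {"tier": "NEW", "codes": {"env": 5, "k2": 0}, "geo": {"active": true, "enabled": true, "weight": 10.0}, "seq": 250, "factor": 0.0, "avatar": 0x00}
ruling out the remaining Device differences:
  field codes in record Device: required changed to optional -> matters only for Device's forward compatibility — outside the asked direction
  added field seq to record Contact: required int32, tag 8, default 100 (in v2 it sits immediately before weight) -> inert for the asked Device verdict: nothing fires
  field geo in record Device: required changed to optional -> matters only for Device's forward compatibility — outside the asked direction
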